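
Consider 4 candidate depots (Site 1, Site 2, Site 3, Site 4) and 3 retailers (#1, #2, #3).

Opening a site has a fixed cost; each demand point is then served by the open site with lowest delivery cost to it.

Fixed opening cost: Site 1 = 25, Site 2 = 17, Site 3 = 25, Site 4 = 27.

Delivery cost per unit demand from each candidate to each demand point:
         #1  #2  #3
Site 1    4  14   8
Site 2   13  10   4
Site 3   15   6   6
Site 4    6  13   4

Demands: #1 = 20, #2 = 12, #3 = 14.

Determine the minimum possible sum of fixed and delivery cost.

Open {Site 1, Site 2, Site 3}: assign each demand point to its cheapest open site.
  #1→Site 1 20×4=80, #2→Site 3 12×6=72, #3→Site 2 14×4=56
  delivery cost 208, fixed 67 → total 275.
Compare {Site 1, Site 3, Site 4}: delivery cost 208 + fixed 77 = 285.
Compare {Site 1, Site 3}: delivery cost 236 + fixed 50 = 286.
Compare {Site 1, Site 2}: delivery cost 256 + fixed 42 = 298.
All other subsets cost ≥ 285. Minimum total cost: 275.

275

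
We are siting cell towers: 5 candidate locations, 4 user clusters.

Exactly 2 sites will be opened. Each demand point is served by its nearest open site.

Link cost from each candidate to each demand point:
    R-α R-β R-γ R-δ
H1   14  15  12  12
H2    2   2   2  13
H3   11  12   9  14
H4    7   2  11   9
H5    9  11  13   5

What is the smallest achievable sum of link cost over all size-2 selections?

Open {H2, H5}.
  R-α→H2 2, R-β→H2 2, R-γ→H2 2, R-δ→H5 5  ⇒ total 11.
Compare {H2, H4}: total 15.
Compare {H1, H2}: total 18.
No size-2 selection does better; minimum is 11.

11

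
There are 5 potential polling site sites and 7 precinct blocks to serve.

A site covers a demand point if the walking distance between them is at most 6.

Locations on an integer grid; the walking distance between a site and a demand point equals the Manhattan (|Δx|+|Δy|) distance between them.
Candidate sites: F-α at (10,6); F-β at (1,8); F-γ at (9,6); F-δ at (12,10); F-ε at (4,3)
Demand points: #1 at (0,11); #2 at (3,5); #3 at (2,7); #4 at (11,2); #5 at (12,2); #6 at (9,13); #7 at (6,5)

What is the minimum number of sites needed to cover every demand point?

Coverage sets (demand points within 6 of each site):
  F-α: {#4, #5, #7}
  F-β: {#1, #2, #3}
  F-γ: {#4, #7}
  F-δ: {#6}
  F-ε: {#2, #3, #7}
No 2 sites suffice: every size-2 union leaves at least one demand point uncovered.
But {F-α, F-β, F-δ} covers everything, so the minimum is 3.

3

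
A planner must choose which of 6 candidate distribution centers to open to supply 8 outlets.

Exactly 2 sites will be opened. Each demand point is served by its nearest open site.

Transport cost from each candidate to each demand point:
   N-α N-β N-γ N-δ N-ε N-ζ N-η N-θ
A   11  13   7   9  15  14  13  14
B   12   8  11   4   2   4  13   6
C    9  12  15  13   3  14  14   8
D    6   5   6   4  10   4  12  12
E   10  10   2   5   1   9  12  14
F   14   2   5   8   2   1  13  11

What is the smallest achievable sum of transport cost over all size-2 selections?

43

Open {D, F}.
  N-α→D 6, N-β→F 2, N-γ→F 5, N-δ→D 4, N-ε→F 2, N-ζ→F 1, N-η→D 12, N-θ→F 11  ⇒ total 43.
Compare {E, F}: total 44.
Compare {B, D}: total 45.
No size-2 selection does better; minimum is 43.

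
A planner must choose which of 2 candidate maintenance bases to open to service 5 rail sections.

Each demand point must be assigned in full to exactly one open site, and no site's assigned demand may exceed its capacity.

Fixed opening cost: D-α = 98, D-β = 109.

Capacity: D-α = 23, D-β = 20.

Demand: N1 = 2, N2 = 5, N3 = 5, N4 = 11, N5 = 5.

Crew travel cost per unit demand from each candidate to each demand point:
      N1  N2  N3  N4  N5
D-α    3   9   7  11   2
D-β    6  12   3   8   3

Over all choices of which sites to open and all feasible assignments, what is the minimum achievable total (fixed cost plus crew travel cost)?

Open {D-α, D-β}; cheapest assignment that respects the capacities:
  D-α (cap 23, load 12): N1, N2, N5 — cost 2×3 + 5×9 + 5×2 = 61
  D-β (cap 20, load 16): N3, N4 — cost 5×3 + 11×8 = 103
  Shipping 164, fixed 207 → total 371.
  Any other capacity-feasible assignment to {D-α, D-β} ships for at least 164.
Total demand is 28 and no other set of sites has combined capacity ≥ 28, so {D-α, D-β} is the only feasible choice of open sites. Minimum: 371.

371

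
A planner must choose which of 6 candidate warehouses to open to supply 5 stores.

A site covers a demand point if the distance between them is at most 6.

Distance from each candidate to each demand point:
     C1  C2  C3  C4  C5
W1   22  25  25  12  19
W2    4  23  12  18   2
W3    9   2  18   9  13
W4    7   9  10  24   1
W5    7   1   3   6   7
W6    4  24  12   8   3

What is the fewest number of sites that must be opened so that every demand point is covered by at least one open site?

2

Coverage sets (demand points within 6 of each site):
  W1: {}
  W2: {C1, C5}
  W3: {C2}
  W4: {C5}
  W5: {C2, C3, C4}
  W6: {C1, C5}
No single site covers all 5 demand points.
But {W2, W5} covers everything, so the minimum is 2.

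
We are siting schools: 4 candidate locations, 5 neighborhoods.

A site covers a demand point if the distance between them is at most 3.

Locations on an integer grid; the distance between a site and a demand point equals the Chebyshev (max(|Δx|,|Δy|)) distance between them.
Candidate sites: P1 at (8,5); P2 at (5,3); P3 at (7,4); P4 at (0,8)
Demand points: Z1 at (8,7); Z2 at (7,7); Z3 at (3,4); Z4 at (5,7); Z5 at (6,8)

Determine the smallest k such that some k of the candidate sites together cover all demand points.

2

Coverage sets (demand points within 3 of each site):
  P1: {Z1, Z2, Z4, Z5}
  P2: {Z3}
  P3: {Z1, Z2, Z4}
  P4: {}
No single site covers all 5 demand points.
But {P1, P2} covers everything, so the minimum is 2.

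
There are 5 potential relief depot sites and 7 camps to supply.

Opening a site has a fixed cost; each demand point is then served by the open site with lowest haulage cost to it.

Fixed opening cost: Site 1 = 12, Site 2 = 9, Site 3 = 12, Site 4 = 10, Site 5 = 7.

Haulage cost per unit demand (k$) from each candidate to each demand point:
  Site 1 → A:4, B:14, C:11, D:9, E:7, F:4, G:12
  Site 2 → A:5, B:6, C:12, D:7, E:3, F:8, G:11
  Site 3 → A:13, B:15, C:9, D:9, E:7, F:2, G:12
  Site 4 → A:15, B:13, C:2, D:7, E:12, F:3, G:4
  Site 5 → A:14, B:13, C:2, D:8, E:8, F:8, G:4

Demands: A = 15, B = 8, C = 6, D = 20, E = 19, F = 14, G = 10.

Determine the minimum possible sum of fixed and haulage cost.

425

Open {Site 1, Site 2, Site 3, Site 5}: assign each demand point to its cheapest open site.
  A→Site 1 15×4=60, B→Site 2 8×6=48, C→Site 5 6×2=12, D→Site 2 20×7=140, E→Site 2 19×3=57, F→Site 3 14×2=28, G→Site 5 10×4=40
  haulage cost 385, fixed 40 → total 425.
Compare {Site 2, Site 3, Site 5}: haulage cost 400 + fixed 28 = 428.
Compare {Site 1, Site 2, Site 3, Site 4}: haulage cost 385 + fixed 43 = 428.
Compare {Site 1, Site 2, Site 4}: haulage cost 399 + fixed 31 = 430.
All other subsets cost ≥ 428. Minimum total cost: 425.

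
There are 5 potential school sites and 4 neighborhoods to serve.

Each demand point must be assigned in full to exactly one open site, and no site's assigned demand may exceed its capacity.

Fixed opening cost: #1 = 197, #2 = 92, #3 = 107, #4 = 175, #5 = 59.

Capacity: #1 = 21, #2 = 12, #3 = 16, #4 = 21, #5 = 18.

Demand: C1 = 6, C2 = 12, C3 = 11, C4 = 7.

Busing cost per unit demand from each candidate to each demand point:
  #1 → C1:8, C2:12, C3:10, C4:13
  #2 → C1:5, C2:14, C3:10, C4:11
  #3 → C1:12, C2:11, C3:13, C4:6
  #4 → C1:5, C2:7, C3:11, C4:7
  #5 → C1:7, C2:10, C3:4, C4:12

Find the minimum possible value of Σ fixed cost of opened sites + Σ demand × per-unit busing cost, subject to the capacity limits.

Open {#4, #5}; cheapest assignment that respects the capacities:
  #4 (cap 21, load 19): C2, C4 — cost 12×7 + 7×7 = 133
  #5 (cap 18, load 17): C1, C3 — cost 6×7 + 11×4 = 86
  Shipping 219, fixed 234 → total 453.
  Any other capacity-feasible assignment to {#4, #5} ships for at least 219.
Compare {#2, #4, #5}: its best feasible assignment gives total 533.
Compare {#3, #4, #5}: its best feasible assignment gives total 541.
Every other set of open sites that can feasibly serve all demand totals ≥ 533 even under its best assignment. Minimum: 453.

453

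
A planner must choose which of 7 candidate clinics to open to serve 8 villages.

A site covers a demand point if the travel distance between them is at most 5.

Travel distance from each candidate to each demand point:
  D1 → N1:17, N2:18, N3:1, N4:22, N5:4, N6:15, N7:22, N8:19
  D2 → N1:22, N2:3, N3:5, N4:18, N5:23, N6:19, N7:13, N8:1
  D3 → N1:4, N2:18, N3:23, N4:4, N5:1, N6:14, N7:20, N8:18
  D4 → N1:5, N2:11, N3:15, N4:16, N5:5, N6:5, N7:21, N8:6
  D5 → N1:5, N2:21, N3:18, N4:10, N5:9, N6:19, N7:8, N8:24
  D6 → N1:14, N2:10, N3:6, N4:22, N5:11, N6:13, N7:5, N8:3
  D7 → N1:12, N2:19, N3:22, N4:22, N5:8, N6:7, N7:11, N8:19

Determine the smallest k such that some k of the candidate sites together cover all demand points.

Coverage sets (demand points within 5 of each site):
  D1: {N3, N5}
  D2: {N2, N3, N8}
  D3: {N1, N4, N5}
  D4: {N1, N5, N6}
  D5: {N1}
  D6: {N7, N8}
  D7: {}
No 3 sites suffice: every size-3 union leaves at least one demand point uncovered.
But {D2, D3, D4, D6} covers everything, so the minimum is 4.

4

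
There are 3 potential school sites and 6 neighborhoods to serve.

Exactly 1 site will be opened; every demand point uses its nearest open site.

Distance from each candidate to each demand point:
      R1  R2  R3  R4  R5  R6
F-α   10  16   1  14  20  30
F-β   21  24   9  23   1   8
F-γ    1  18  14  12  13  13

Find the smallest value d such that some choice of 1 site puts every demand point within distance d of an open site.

Open {F-γ}.
  Farthest demand point is R2 at distance 18 (to F-γ); all others are ≤ 18.
With {F-β} the worst case is 24.
With {F-α} the worst case is 30.
No size-1 selection achieves below 18.

18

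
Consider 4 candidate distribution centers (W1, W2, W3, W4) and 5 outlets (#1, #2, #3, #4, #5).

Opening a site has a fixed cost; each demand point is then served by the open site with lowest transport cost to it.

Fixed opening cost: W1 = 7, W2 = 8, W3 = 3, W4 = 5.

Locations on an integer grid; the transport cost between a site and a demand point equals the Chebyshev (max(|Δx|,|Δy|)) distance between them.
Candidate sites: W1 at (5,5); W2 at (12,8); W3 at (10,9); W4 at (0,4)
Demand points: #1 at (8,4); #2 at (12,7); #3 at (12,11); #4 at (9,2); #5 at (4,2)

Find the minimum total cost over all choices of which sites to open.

Open {W1, W3}: assign each demand point to its cheapest open site.
  #1→W1 3, #2→W3 2, #3→W3 2, #4→W1 4, #5→W1 3
  transport cost 14, fixed 10 → total 24.
Compare {W3}: transport cost 23 + fixed 3 = 26.
Compare {W3, W4}: transport cost 20 + fixed 8 = 28.
Compare {W1, W2}: transport cost 14 + fixed 15 = 29.
All other subsets cost ≥ 26. Minimum total cost: 24.

24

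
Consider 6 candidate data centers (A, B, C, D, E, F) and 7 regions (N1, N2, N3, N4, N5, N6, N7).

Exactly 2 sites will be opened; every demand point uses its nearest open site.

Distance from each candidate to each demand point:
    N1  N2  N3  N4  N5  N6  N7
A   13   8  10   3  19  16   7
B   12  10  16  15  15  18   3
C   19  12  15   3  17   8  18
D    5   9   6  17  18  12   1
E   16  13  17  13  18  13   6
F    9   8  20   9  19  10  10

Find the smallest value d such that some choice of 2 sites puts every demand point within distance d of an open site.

15

Open {B, C}.
  Farthest demand point is N3 at distance 15 (to C); all others are ≤ 15.
With {B, D} the worst case is 15.
With {A, B} the worst case is 16.
No size-2 selection achieves below 15.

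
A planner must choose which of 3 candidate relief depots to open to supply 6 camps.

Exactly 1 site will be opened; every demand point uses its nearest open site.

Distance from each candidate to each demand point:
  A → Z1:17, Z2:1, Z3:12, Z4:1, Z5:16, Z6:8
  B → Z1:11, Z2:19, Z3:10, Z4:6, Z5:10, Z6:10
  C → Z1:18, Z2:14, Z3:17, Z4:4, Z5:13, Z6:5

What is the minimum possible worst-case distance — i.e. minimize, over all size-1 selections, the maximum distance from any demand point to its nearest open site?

Open {A}.
  Farthest demand point is Z1 at distance 17 (to A); all others are ≤ 17.
With {C} the worst case is 18.
With {B} the worst case is 19.
No size-1 selection achieves below 17.

17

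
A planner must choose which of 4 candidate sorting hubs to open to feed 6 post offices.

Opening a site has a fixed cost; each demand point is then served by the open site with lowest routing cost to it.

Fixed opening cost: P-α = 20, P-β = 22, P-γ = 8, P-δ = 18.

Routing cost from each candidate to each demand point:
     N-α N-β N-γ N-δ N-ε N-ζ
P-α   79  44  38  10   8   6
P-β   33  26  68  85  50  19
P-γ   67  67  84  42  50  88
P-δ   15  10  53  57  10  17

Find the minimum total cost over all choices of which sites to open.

125

Open {P-α, P-δ}: assign each demand point to its cheapest open site.
  N-α→P-δ 15, N-β→P-δ 10, N-γ→P-α 38, N-δ→P-α 10, N-ε→P-α 8, N-ζ→P-α 6
  routing cost 87, fixed 38 → total 125.
Compare {P-α, P-γ, P-δ}: routing cost 87 + fixed 46 = 133.
Compare {P-α, P-β, P-δ}: routing cost 87 + fixed 60 = 147.
Compare {P-α, P-β, P-γ, P-δ}: routing cost 87 + fixed 68 = 155.
All other subsets cost ≥ 133. Minimum total cost: 125.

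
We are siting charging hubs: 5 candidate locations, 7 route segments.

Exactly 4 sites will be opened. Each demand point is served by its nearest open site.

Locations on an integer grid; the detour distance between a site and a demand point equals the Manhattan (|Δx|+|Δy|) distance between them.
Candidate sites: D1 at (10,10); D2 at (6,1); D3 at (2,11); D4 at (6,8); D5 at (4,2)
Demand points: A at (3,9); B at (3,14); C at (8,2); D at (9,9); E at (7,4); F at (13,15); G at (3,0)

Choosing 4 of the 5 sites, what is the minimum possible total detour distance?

27

Open {D1, D2, D3, D5}.
  A→D3 3, B→D3 4, C→D2 3, D→D1 2, E→D2 4, F→D1 8, G→D5 3  ⇒ total 27.
Compare {D1, D2, D3, D4}: total 28.
Compare {D1, D3, D4, D5}: total 29.
No size-4 selection does better; minimum is 27.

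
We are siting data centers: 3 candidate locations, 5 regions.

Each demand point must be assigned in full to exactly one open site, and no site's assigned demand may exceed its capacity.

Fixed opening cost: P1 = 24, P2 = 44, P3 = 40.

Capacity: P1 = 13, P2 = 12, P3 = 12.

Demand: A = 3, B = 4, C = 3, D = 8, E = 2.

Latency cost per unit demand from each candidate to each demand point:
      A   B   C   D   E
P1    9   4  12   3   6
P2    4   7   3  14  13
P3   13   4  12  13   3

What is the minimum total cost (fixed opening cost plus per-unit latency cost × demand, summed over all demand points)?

Open {P1, P2}; cheapest assignment that respects the capacities:
  P1 (cap 13, load 10): D, E — cost 8×3 + 2×6 = 36
  P2 (cap 12, load 10): A, B, C — cost 3×4 + 4×7 + 3×3 = 49
  Shipping 85, fixed 68 → total 153.
  Any other capacity-feasible assignment to {P1, P2} ships for at least 85.
Compare {P1, P3}: its best feasible assignment gives total 173.
Compare {P1, P2, P3}: its best feasible assignment gives total 175.
Every other set of open sites that can feasibly serve all demand totals ≥ 173 even under its best assignment. Minimum: 153.

153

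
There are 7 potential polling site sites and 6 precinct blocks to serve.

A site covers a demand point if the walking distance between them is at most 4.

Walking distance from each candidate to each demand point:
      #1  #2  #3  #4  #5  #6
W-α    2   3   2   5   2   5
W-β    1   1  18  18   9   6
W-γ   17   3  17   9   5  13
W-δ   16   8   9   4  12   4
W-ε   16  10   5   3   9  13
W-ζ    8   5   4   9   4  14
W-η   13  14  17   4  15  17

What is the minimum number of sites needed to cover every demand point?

2

Coverage sets (demand points within 4 of each site):
  W-α: {#1, #2, #3, #5}
  W-β: {#1, #2}
  W-γ: {#2}
  W-δ: {#4, #6}
  W-ε: {#4}
  W-ζ: {#3, #5}
  W-η: {#4}
No single site covers all 6 demand points.
But {W-α, W-δ} covers everything, so the minimum is 2.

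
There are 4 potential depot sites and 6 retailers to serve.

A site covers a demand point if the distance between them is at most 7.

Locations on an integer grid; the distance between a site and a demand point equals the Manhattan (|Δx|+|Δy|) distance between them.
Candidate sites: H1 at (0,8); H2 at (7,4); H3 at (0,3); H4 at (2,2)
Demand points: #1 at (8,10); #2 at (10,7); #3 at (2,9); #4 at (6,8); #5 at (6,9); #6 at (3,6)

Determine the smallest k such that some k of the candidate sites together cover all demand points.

2

Coverage sets (demand points within 7 of each site):
  H1: {#3, #4, #5, #6}
  H2: {#1, #2, #4, #5, #6}
  H3: {#6}
  H4: {#3, #6}
No single site covers all 6 demand points.
But {H1, H2} covers everything, so the minimum is 2.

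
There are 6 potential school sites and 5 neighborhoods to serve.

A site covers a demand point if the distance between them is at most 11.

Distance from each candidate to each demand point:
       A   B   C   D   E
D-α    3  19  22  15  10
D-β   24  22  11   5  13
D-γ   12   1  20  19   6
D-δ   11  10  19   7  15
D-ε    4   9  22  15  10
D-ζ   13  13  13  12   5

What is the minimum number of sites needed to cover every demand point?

Coverage sets (demand points within 11 of each site):
  D-α: {A, E}
  D-β: {C, D}
  D-γ: {B, E}
  D-δ: {A, B, D}
  D-ε: {A, B, E}
  D-ζ: {E}
No single site covers all 5 demand points.
But {D-β, D-ε} covers everything, so the minimum is 2.

2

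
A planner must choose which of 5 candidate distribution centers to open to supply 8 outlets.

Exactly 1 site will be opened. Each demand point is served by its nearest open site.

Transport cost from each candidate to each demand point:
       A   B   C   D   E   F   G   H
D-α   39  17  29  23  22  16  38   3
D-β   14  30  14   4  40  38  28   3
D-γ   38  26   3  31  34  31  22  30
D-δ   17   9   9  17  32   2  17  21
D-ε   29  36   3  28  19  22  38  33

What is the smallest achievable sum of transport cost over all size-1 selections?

Open {D-δ}.
  A→D-δ 17, B→D-δ 9, C→D-δ 9, D→D-δ 17, E→D-δ 32, F→D-δ 2, G→D-δ 17, H→D-δ 21  ⇒ total 124.
Compare {D-β}: total 171.
Compare {D-α}: total 187.
No size-1 selection does better; minimum is 124.

124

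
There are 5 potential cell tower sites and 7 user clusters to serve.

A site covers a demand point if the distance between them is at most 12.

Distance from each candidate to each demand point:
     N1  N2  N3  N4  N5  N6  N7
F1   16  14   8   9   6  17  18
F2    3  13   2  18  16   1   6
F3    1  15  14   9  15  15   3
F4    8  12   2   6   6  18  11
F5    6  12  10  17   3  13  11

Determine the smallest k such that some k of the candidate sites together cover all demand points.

2

Coverage sets (demand points within 12 of each site):
  F1: {N3, N4, N5}
  F2: {N1, N3, N6, N7}
  F3: {N1, N4, N7}
  F4: {N1, N2, N3, N4, N5, N7}
  F5: {N1, N2, N3, N5, N7}
No single site covers all 7 demand points.
But {F2, F4} covers everything, so the minimum is 2.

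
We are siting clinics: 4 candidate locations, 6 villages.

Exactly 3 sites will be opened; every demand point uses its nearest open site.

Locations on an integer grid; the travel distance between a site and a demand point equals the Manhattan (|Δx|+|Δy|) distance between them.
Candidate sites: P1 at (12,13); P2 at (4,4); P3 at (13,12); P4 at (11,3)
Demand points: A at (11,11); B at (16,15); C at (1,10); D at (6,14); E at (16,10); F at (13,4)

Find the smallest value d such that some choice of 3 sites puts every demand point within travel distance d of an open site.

9

Open {P1, P2, P3}.
  Farthest demand point is C at travel distance 9 (to P2); all others are ≤ 9.
With {P1, P2, P4} the worst case is 9.
With {P2, P3, P4} the worst case is 9.
No size-3 selection achieves below 9.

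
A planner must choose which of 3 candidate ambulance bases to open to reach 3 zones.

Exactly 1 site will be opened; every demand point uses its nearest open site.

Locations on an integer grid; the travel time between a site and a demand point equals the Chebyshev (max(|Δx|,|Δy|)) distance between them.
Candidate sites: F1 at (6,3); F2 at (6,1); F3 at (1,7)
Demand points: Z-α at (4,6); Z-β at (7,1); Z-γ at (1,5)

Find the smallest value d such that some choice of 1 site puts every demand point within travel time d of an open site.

5

Open {F1}.
  Farthest demand point is Z-γ at travel time 5 (to F1); all others are ≤ 5.
With {F2} the worst case is 5.
With {F3} the worst case is 6.
No size-1 selection achieves below 5.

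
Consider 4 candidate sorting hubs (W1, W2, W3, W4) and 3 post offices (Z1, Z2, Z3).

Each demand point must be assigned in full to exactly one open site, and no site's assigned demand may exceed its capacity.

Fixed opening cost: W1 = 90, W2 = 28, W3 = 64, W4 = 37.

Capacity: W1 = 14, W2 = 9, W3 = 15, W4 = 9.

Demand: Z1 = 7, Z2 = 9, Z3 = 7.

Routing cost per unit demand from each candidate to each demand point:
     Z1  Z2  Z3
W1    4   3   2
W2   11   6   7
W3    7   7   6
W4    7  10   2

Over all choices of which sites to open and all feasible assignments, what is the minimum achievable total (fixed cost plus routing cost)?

Open {W1, W2}; cheapest assignment that respects the capacities:
  W1 (cap 14, load 14): Z1, Z3 — cost 7×4 + 7×2 = 42
  W2 (cap 9, load 9): Z2 — cost 9×6 = 54
  Shipping 96, fixed 118 → total 214.
  Any other capacity-feasible assignment to {W1, W2} ships for at least 96.
Compare {W2, W3}: its best feasible assignment gives total 237.
Compare {W2, W3, W4}: its best feasible assignment gives total 246.
Every other set of open sites that can feasibly serve all demand totals ≥ 237 even under its best assignment. Minimum: 214.

214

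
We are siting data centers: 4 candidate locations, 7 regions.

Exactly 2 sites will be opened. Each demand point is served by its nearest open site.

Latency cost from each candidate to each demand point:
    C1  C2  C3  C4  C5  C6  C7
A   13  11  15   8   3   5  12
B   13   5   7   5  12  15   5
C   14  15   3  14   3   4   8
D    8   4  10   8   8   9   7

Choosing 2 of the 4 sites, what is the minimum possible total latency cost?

Open {C, D}.
  C1→D 8, C2→D 4, C3→C 3, C4→D 8, C5→C 3, C6→C 4, C7→D 7  ⇒ total 37.
Compare {B, C}: total 38.
Compare {A, B}: total 43.
No size-2 selection does better; minimum is 37.

37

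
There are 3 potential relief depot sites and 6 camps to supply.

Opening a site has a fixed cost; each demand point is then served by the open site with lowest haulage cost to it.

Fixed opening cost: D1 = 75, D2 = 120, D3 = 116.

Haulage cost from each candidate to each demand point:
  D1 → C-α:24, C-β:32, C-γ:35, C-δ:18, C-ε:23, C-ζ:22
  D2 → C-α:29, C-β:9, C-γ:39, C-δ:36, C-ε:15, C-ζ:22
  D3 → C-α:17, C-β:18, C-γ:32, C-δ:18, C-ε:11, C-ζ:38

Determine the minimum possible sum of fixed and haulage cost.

229

Open {D1}: assign each demand point to its cheapest open site.
  C-α→D1 24, C-β→D1 32, C-γ→D1 35, C-δ→D1 18, C-ε→D1 23, C-ζ→D1 22
  haulage cost 154, fixed 75 → total 229.
Compare {D3}: haulage cost 134 + fixed 116 = 250.
Compare {D2}: haulage cost 150 + fixed 120 = 270.
Compare {D1, D3}: haulage cost 118 + fixed 191 = 309.
All other subsets cost ≥ 250. Minimum total cost: 229.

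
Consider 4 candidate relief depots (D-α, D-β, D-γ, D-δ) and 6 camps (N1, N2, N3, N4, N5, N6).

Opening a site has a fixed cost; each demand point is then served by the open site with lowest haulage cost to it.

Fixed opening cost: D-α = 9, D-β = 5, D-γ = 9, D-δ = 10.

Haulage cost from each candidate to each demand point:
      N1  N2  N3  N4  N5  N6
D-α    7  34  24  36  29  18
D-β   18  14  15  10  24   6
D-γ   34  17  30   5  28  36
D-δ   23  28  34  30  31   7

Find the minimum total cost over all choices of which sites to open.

Open {D-α, D-β}: assign each demand point to its cheapest open site.
  N1→D-α 7, N2→D-β 14, N3→D-β 15, N4→D-β 10, N5→D-β 24, N6→D-β 6
  haulage cost 76, fixed 14 → total 90.
Compare {D-β}: haulage cost 87 + fixed 5 = 92.
Compare {D-α, D-β, D-γ}: haulage cost 71 + fixed 23 = 94.
Compare {D-β, D-γ}: haulage cost 82 + fixed 14 = 96.
All other subsets cost ≥ 92. Minimum total cost: 90.

90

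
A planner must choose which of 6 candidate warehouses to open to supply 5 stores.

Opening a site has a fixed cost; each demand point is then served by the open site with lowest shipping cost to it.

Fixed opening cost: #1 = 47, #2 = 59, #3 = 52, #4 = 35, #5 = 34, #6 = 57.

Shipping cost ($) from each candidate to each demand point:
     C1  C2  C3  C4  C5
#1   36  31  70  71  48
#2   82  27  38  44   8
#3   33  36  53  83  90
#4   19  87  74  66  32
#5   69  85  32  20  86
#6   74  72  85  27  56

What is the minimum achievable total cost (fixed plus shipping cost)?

Open {#2, #4}: assign each demand point to its cheapest open site.
  C1→#4 19, C2→#2 27, C3→#2 38, C4→#2 44, C5→#2 8
  shipping cost 136, fixed 94 → total 230.
Compare {#2, #4, #5}: shipping cost 106 + fixed 128 = 234.
Compare {#1, #5}: shipping cost 167 + fixed 81 = 248.
Compare {#2, #5}: shipping cost 156 + fixed 93 = 249.
All other subsets cost ≥ 234. Minimum total cost: 230.

230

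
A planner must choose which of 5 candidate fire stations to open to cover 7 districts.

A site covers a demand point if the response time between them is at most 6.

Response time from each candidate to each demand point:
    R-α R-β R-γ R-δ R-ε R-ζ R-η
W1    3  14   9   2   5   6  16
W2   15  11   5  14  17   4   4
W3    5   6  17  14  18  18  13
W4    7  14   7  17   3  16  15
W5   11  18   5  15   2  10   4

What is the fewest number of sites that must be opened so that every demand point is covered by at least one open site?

Coverage sets (demand points within 6 of each site):
  W1: {R-α, R-δ, R-ε, R-ζ}
  W2: {R-γ, R-ζ, R-η}
  W3: {R-α, R-β}
  W4: {R-ε}
  W5: {R-γ, R-ε, R-η}
No 2 sites suffice: every size-2 union leaves at least one demand point uncovered.
But {W1, W2, W3} covers everything, so the minimum is 3.

3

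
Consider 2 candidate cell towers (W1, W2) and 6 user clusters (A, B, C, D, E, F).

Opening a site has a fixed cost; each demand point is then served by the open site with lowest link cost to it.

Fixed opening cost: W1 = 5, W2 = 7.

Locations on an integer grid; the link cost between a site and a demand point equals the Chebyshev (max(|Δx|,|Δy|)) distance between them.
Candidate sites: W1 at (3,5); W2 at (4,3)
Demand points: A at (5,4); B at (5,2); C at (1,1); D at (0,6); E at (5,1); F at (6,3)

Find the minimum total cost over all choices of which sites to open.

Open {W2}: assign each demand point to its cheapest open site.
  A→W2 1, B→W2 1, C→W2 3, D→W2 4, E→W2 2, F→W2 2
  link cost 13, fixed 7 → total 20.
Compare {W1}: link cost 19 + fixed 5 = 24.
Compare {W1, W2}: link cost 12 + fixed 12 = 24.

20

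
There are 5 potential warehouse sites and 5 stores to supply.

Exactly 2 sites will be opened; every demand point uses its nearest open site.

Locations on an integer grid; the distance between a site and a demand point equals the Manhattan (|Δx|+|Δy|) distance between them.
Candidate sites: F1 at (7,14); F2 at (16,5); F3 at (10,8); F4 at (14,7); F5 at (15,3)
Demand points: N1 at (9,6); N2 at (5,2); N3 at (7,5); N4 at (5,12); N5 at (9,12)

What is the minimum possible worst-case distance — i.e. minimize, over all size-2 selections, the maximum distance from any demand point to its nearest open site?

11

Open {F1, F3}.
  Farthest demand point is N2 at distance 11 (to F3); all others are ≤ 11.
With {F1, F5} the worst case is 11.
With {F2, F3} the worst case is 11.
No size-2 selection achieves below 11.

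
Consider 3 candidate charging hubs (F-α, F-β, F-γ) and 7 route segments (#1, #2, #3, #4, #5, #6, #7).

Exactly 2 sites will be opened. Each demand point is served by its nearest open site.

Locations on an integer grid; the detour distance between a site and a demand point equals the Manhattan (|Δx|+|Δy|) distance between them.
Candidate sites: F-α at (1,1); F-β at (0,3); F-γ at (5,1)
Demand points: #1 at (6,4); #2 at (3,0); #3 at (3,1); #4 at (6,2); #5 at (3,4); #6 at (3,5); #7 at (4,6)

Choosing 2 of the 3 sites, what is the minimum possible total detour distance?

26

Open {F-β, F-γ}.
  #1→F-γ 4, #2→F-γ 3, #3→F-γ 2, #4→F-γ 2, #5→F-β 4, #6→F-β 5, #7→F-γ 6  ⇒ total 26.
Compare {F-α, F-γ}: total 28.
Compare {F-α, F-β}: total 34.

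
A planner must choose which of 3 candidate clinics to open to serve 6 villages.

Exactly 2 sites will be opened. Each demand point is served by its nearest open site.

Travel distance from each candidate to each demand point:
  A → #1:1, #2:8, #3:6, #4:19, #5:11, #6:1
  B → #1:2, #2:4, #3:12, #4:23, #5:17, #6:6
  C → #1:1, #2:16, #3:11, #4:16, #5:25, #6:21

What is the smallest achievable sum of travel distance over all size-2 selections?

Open {A, B}.
  #1→A 1, #2→B 4, #3→A 6, #4→A 19, #5→A 11, #6→A 1  ⇒ total 42.
Compare {A, C}: total 43.
Compare {B, C}: total 55.

42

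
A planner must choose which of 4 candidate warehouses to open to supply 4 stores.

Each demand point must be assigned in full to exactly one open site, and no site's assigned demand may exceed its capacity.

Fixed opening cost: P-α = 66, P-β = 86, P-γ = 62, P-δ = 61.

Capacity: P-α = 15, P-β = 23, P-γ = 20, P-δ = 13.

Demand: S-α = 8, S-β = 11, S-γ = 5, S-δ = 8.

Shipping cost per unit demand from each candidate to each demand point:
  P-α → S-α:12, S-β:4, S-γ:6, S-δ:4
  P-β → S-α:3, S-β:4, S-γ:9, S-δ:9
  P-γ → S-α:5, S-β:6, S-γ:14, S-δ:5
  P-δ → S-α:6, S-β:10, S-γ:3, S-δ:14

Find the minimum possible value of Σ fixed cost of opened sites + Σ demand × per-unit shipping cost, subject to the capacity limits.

Open {P-α, P-β}; cheapest assignment that respects the capacities:
  P-α (cap 15, load 13): S-γ, S-δ — cost 5×6 + 8×4 = 62
  P-β (cap 23, load 19): S-α, S-β — cost 8×3 + 11×4 = 68
  Shipping 130, fixed 152 → total 282.
  Any other capacity-feasible assignment to {P-α, P-β} ships for at least 130.
Compare {P-γ, P-δ}: its best feasible assignment gives total 292.
Compare {P-α, P-γ}: its best feasible assignment gives total 296.
Every other set of open sites that can feasibly serve all demand totals ≥ 292 even under its best assignment. Minimum: 282.

282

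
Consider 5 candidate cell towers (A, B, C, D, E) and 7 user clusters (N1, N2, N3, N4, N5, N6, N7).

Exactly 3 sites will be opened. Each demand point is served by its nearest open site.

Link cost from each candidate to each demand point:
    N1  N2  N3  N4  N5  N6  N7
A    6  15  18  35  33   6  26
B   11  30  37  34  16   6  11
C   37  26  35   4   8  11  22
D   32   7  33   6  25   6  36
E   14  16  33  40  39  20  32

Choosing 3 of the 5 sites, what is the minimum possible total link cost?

68

Open {A, B, C}.
  N1→A 6, N2→A 15, N3→A 18, N4→C 4, N5→C 8, N6→A 6, N7→B 11  ⇒ total 68.
Compare {A, B, D}: total 70.
Compare {A, C, D}: total 71.
No size-3 selection does better; minimum is 68.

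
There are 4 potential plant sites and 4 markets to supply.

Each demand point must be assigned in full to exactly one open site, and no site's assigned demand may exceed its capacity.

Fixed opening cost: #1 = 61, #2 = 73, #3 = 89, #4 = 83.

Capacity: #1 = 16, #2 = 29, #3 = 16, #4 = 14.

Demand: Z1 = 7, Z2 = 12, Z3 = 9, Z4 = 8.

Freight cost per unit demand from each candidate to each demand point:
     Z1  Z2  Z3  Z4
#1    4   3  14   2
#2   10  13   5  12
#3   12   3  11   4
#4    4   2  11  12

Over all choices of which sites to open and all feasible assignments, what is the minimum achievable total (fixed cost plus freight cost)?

330

Open {#1, #2, #4}; cheapest assignment that respects the capacities:
  #1 (cap 16, load 15): Z1, Z4 — cost 7×4 + 8×2 = 44
  #2 (cap 29, load 9): Z3 — cost 9×5 = 45
  #4 (cap 14, load 12): Z2 — cost 12×2 = 24
  Shipping 113, fixed 217 → total 330.
  Any other capacity-feasible assignment to {#1, #2, #4} ships for at least 113.
Compare {#1, #2, #3}: its best feasible assignment gives total 348.
Compare {#1, #2}: its best feasible assignment gives total 379.
Every other set of open sites that can feasibly serve all demand totals ≥ 348 even under its best assignment. Minimum: 330.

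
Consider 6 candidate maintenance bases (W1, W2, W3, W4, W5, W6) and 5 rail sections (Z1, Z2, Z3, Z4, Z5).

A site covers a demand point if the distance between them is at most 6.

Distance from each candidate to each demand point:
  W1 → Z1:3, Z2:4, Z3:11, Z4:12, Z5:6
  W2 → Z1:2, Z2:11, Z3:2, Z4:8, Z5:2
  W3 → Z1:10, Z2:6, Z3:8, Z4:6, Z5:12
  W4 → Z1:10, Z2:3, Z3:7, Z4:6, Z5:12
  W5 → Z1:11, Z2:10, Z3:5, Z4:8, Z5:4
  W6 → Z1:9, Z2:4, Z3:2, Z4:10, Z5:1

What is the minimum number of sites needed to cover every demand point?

Coverage sets (demand points within 6 of each site):
  W1: {Z1, Z2, Z5}
  W2: {Z1, Z3, Z5}
  W3: {Z2, Z4}
  W4: {Z2, Z4}
  W5: {Z3, Z5}
  W6: {Z2, Z3, Z5}
No single site covers all 5 demand points.
But {W2, W3} covers everything, so the minimum is 2.

2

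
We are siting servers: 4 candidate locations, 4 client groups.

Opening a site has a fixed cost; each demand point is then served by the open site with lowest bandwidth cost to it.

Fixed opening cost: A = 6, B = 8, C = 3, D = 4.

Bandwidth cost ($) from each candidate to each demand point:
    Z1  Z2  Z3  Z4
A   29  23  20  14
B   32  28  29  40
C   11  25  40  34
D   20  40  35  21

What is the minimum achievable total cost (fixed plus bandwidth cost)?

77

Open {A, C}: assign each demand point to its cheapest open site.
  Z1→C 11, Z2→A 23, Z3→A 20, Z4→A 14
  bandwidth cost 68, fixed 9 → total 77.
Compare {A, C, D}: bandwidth cost 68 + fixed 13 = 81.
Compare {A, B, C}: bandwidth cost 68 + fixed 17 = 85.
Compare {A, D}: bandwidth cost 77 + fixed 10 = 87.
All other subsets cost ≥ 81. Minimum total cost: 77.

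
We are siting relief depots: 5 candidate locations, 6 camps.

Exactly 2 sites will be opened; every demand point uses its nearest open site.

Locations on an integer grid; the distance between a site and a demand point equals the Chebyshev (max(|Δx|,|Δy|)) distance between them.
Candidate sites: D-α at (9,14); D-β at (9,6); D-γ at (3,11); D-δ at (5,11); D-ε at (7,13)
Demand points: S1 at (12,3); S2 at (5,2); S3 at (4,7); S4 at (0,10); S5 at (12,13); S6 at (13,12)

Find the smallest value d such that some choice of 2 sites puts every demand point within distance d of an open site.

Open {D-β, D-γ}.
  Farthest demand point is S5 at distance 7 (to D-β); all others are ≤ 7.
With {D-β, D-δ} the worst case is 7.
With {D-β, D-ε} the worst case is 7.
No size-2 selection achieves below 7.

7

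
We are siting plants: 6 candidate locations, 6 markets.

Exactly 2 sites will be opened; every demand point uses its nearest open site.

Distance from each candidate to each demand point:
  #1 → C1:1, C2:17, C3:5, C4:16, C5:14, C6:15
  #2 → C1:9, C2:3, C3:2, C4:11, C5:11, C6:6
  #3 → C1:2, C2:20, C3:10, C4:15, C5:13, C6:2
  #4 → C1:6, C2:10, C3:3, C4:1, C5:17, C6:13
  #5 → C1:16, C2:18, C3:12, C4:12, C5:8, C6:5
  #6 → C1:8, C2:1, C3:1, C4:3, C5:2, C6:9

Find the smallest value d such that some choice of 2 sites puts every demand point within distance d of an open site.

Open {#3, #6}.
  Farthest demand point is C4 at distance 3 (to #6); all others are ≤ 3.
With {#2, #6} the worst case is 8.
With {#5, #6} the worst case is 8.
No size-2 selection achieves below 3.

3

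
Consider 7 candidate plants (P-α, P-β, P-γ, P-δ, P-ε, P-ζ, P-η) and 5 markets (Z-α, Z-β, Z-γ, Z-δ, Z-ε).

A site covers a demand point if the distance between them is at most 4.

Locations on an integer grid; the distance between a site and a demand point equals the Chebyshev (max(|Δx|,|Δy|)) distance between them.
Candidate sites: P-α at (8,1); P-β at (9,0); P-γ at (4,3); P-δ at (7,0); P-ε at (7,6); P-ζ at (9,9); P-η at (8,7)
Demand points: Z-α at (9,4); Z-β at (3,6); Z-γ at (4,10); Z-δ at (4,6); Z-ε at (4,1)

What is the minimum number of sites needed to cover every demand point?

2

Coverage sets (demand points within 4 of each site):
  P-α: {Z-α, Z-ε}
  P-β: {Z-α}
  P-γ: {Z-β, Z-δ, Z-ε}
  P-δ: {Z-α, Z-ε}
  P-ε: {Z-α, Z-β, Z-γ, Z-δ}
  P-ζ: {}
  P-η: {Z-α, Z-γ, Z-δ}
No single site covers all 5 demand points.
But {P-α, P-ε} covers everything, so the minimum is 2.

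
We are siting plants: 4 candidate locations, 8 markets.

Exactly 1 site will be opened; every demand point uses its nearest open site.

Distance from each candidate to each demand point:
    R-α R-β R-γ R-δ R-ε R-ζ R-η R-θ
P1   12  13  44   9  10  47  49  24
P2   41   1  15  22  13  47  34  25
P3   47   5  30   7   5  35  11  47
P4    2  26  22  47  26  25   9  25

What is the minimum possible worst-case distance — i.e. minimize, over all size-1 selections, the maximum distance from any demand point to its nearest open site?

Open {P2}.
  Farthest demand point is R-ζ at distance 47 (to P2); all others are ≤ 47.
With {P3} the worst case is 47.
With {P4} the worst case is 47.
No size-1 selection achieves below 47.

47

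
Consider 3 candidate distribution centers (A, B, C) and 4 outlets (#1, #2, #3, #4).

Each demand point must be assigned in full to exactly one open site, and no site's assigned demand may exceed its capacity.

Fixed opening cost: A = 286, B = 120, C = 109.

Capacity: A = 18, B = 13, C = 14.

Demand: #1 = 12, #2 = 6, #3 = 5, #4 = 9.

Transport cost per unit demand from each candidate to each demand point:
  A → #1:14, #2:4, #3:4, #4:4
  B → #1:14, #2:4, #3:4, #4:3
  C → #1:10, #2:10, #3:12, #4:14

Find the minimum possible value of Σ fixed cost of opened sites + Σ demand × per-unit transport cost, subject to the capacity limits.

706

Open {A, B, C}; cheapest assignment that respects the capacities:
  A (cap 18, load 11): #2, #3 — cost 6×4 + 5×4 = 44
  B (cap 13, load 9): #4 — cost 9×3 = 27
  C (cap 14, load 12): #1 — cost 12×10 = 120
  Shipping 191, fixed 515 → total 706.
  Any other capacity-feasible assignment to {A, B, C} ships for at least 191.
Compare {A, C}: its best feasible assignment gives total 773.
Every other set of open sites that can feasibly serve all demand totals ≥ 773 even under its best assignment. Minimum: 706.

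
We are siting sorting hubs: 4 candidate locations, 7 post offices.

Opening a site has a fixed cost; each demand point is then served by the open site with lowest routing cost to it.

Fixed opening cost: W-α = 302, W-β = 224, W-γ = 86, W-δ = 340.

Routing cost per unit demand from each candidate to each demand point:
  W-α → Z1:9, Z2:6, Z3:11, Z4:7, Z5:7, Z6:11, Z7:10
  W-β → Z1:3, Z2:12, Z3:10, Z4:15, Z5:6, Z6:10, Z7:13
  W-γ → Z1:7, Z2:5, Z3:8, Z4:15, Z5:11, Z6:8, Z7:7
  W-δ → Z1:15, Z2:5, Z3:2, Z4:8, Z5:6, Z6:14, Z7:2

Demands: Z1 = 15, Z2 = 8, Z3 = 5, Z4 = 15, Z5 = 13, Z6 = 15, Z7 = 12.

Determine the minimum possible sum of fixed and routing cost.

843

Open {W-γ}: assign each demand point to its cheapest open site.
  Z1→W-γ 15×7=105, Z2→W-γ 8×5=40, Z3→W-γ 5×8=40, Z4→W-γ 15×15=225, Z5→W-γ 13×11=143, Z6→W-γ 15×8=120, Z7→W-γ 12×7=84
  routing cost 757, fixed 86 → total 843.
Compare {W-γ, W-δ}: routing cost 497 + fixed 426 = 923.
Compare {W-β, W-γ}: routing cost 632 + fixed 310 = 942.
Compare {W-α, W-γ}: routing cost 585 + fixed 388 = 973.
All other subsets cost ≥ 923. Minimum total cost: 843.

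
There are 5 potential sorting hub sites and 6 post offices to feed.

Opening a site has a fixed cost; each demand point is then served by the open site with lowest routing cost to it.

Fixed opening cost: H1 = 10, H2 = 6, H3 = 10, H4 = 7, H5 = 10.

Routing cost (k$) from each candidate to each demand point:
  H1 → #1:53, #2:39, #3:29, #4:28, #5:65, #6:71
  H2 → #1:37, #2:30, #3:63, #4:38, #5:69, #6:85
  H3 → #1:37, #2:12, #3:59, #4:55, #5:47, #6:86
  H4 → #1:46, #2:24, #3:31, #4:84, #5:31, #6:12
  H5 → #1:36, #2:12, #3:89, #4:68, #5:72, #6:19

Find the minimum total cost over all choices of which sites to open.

175

Open {H1, H4, H5}: assign each demand point to its cheapest open site.
  #1→H5 36, #2→H5 12, #3→H1 29, #4→H1 28, #5→H4 31, #6→H4 12
  routing cost 148, fixed 27 → total 175.
Compare {H1, H3, H4}: routing cost 149 + fixed 27 = 176.
Compare {H1, H2, H4, H5}: routing cost 148 + fixed 33 = 181.
Compare {H1, H2, H3, H4}: routing cost 149 + fixed 33 = 182.
All other subsets cost ≥ 176. Minimum total cost: 175.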